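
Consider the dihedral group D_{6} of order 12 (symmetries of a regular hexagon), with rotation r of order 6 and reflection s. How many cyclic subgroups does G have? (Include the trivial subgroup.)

Each element a generates a cyclic subgroup ⟨a⟩; distinct elements may generate the same one (a cyclic group of order d has φ(d) generators).
Cyclic subgroups by order — order 1: 1; order 2: 7; order 3: 1; order 6: 1.
Total: 10.

10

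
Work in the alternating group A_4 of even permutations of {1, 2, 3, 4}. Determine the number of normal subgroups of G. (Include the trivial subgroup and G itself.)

G has 10 subgroups. Checking conjugation-invariance by order — order 1: 1/1 normal; order 2: 0/3 normal; order 3: 0/4 normal; order 4: 1/1 normal; order 12: 1/1 normal.
Total normal subgroups: 3.

3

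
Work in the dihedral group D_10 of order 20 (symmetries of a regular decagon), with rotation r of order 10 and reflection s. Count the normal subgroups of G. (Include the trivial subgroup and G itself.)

7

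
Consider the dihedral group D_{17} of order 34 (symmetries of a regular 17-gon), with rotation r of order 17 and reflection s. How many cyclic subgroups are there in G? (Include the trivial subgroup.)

19

A cyclic subgroup of order d is generated by each of its φ(d) elements of order d, so the cyclic subgroups of order d number (#elements of order d)/φ(d).
Cyclic subgroups by order — order 1: 1; order 2: 17; order 17: 1.
Total: 19.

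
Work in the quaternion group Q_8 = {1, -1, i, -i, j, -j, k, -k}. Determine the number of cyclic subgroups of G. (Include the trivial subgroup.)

Group the elements of G by the cyclic subgroup they generate; each cyclic subgroup of order d accounts for φ(d) elements.
Cyclic subgroups by order — order 1: 1; order 2: 1; order 4: 3.
Total: 5.

5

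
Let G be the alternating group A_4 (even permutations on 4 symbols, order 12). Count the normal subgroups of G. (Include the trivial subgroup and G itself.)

3

G has 10 subgroups. Checking conjugation-invariance by order — order 1: 1/1 normal; order 2: 0/3 normal; order 3: 0/4 normal; order 4: 1/1 normal; order 12: 1/1 normal.
Total normal subgroups: 3.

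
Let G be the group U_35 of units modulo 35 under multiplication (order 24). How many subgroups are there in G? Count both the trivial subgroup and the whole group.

16

|G| = 24, so by Lagrange every subgroup order divides 24. Divisors: 1, 2, 3, 4, 6, 8, 12, 24.
Subgroups by order — order 1: 1; order 2: 3; order 3: 1; order 4: 3; order 6: 3; order 8: 1; order 12: 3; order 24: 1.
Total: 1 + 3 + 1 + 3 + 3 + 1 + 3 + 1 = 16.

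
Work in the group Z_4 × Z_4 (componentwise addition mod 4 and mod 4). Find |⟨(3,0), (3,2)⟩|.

|⟨(3,0)⟩| = 4 and |⟨(3,2)⟩| = 4, so |H| is a multiple of lcm(4, 4) = 4 and divides |G| = 16.
Closing under the operation: H = {(0,0), (0,2), (1,0), (1,2), (2,0), (2,2), (3,0), (3,2)}, so |H| = 8.

8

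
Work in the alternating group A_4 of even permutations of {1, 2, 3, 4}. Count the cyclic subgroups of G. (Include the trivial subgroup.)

8

Group the elements of G by the cyclic subgroup they generate; each cyclic subgroup of order d accounts for φ(d) elements.
Cyclic subgroups by order — order 1: 1; order 2: 3; order 3: 4.
Total: 8.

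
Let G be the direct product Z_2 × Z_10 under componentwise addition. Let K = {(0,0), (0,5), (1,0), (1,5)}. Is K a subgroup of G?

Yes

|K| = 4 divides |G| = 20, consistent with Lagrange.
K contains the identity, every element's inverse is in K, and K is closed under +: it is a subgroup.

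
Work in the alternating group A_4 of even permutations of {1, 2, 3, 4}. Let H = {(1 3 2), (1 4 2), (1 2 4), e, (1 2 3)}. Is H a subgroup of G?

|H| = 5 does not divide |G| = 12, so by Lagrange H is not a subgroup.

No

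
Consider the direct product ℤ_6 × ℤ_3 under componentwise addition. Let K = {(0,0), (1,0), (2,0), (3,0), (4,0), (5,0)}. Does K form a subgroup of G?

Yes

|K| = 6 divides |G| = 18, consistent with Lagrange.
K contains the identity, every element's inverse is in K, and K is closed under +: it is a subgroup.
In fact K = ⟨(5,0)⟩.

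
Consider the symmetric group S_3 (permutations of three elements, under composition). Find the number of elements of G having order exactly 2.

The elements of order 2 are: (2 3), (1 2), (1 3).
That's 3.

3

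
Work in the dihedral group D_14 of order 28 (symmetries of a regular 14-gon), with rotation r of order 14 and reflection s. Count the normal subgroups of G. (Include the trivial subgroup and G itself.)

G has 28 subgroups. Checking conjugation-invariance by order — order 1: 1/1 normal; order 2: 1/15 normal; order 4: 0/7 normal; order 7: 1/1 normal; order 14: 3/3 normal; order 28: 1/1 normal.
Total normal subgroups: 7.

7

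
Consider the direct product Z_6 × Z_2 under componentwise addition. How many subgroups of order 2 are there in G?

|G| = 12 and 2 | 12, so subgroups of order 2 are possible by Lagrange.
The subgroups of order 2 are: {(0,0), (0,1)}; {(0,0), (3,0)}; {(0,0), (3,1)}.
So G has 3 subgroups of order 2.

3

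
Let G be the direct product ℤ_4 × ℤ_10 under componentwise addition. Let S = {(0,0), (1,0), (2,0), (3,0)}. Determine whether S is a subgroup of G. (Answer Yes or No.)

Yes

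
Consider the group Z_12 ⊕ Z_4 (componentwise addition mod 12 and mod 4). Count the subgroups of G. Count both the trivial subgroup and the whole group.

30

|G| = 48, so by Lagrange every subgroup order divides 48. Divisors: 1, 2, 3, 4, 6, 8, 12, 16, 24, 48.
Subgroups by order — order 1: 1; order 2: 3; order 3: 1; order 4: 7; order 6: 3; order 8: 3; order 12: 7; order 16: 1; order 24: 3; order 48: 1.
Total: 1 + 3 + 1 + 7 + 3 + 3 + 7 + 1 + 3 + 1 = 30.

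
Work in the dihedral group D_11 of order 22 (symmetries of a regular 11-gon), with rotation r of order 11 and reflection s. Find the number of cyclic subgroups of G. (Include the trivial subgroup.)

13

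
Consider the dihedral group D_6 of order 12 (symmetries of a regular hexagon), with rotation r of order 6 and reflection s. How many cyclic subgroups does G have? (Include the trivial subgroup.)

10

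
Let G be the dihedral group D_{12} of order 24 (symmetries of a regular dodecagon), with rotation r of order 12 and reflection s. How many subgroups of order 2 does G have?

|G| = 24 and 2 | 24, so subgroups of order 2 are possible by Lagrange.
The subgroups of order 2 are: {e, r^10s}; {e, r^11s}; {e, r^2s}; {e, r^3s}; … (13 in all).
So G has 13 subgroups of order 2.

13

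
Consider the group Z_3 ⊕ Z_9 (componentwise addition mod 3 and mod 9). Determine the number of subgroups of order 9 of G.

4

|G| = 27 and 9 | 27, so subgroups of order 9 are possible by Lagrange.
The subgroups of order 9 are: {(0,0), (0,1), (0,2), (0,3), (0,4), (0,5), (0,6), (0,7), (0,8)}; {(0,0), (0,3), (0,6), (1,0), (1,3), (1,6), (2,0), (2,3), (2,6)}; {(0,0), (0,3), (0,6), (1,1), (1,4), (1,7), (2,2), (2,5), (2,8)}; {(0,0), (0,3), (0,6), (1,2), (1,5), (1,8), (2,1), (2,4), (2,7)}.
So G has 4 subgroups of order 9.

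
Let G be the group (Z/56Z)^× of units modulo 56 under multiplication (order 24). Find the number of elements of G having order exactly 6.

Enumerating element orders in G gives 14 elements of order 6.

14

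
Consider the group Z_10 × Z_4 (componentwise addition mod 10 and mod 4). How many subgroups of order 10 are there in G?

3

|G| = 40 and 10 | 40, so subgroups of order 10 are possible by Lagrange.
The subgroups of order 10 are: {(0,0), (0,2), (2,0), (2,2), (4,0), (4,2), (6,0), (6,2), (8,0), (8,2)}; {(0,0), (1,0), (2,0), (3,0), (4,0), (5,0), (6,0), (7,0), (8,0), (9,0)}; {(0,0), (1,2), (2,0), (3,2), (4,0), (5,2), (6,0), (7,2), (8,0), (9,2)}.
So G has 3 subgroups of order 10.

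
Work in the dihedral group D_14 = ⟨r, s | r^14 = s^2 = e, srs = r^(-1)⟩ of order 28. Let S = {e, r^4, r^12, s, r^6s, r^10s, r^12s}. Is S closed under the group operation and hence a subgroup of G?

No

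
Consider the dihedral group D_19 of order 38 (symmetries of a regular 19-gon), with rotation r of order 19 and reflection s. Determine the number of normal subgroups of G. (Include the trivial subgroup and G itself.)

3

G has 22 subgroups. Checking conjugation-invariance by order — order 1: 1/1 normal; order 2: 0/19 normal; order 19: 1/1 normal; order 38: 1/1 normal.
Total normal subgroups: 3.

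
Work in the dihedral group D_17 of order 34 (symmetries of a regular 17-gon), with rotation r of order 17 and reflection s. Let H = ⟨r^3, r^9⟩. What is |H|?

17

|⟨r^3⟩| = 17 and |⟨r^9⟩| = 17, so |H| is a multiple of lcm(17, 17) = 17 and divides |G| = 34.
Closing under the operation: H = {e, r, r^2, r^3, r^4, r^5, r^6, r^7, r^8, r^9, r^10, r^11, r^12, r^13, r^14, r^15, r^16}, so |H| = 17.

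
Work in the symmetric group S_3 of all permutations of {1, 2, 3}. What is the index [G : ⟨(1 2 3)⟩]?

2

|⟨(1 2 3)⟩| = 3 and |G| = 6.
By Lagrange, [G : H] = |G|/|H| = 6/3 = 2.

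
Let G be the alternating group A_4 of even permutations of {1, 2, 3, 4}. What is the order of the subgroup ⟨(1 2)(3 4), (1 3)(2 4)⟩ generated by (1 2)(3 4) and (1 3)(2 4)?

4

|⟨(1 2)(3 4)⟩| = 2 and |⟨(1 3)(2 4)⟩| = 2, so |H| is a multiple of lcm(2, 2) = 2 and divides |G| = 12.
Closing under the operation: H = {e, (1 2)(3 4), (1 3)(2 4), (1 4)(2 3)}, so |H| = 4.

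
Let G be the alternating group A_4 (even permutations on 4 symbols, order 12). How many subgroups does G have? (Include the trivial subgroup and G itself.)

10

|G| = 12, so by Lagrange every subgroup order divides 12. Divisors: 1, 2, 3, 4, 6, 12.
Subgroups by order — order 1: 1; order 2: 3; order 3: 4; order 4: 1; order 6: 0; order 12: 1.
Total: 1 + 3 + 4 + 1 + 0 + 1 = 10.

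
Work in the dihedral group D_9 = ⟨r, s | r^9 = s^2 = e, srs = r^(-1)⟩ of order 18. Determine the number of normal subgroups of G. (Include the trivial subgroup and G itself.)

G has 16 subgroups. Checking conjugation-invariance by order — order 1: 1/1 normal; order 2: 0/9 normal; order 3: 1/1 normal; order 6: 0/3 normal; order 9: 1/1 normal; order 18: 1/1 normal.
Total normal subgroups: 4.

4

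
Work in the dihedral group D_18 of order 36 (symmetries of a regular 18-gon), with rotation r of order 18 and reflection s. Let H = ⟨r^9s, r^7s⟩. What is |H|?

|⟨r^9s⟩| = 2 and |⟨r^7s⟩| = 2, so |H| is a multiple of lcm(2, 2) = 2 and divides |G| = 36.
Closing under the operation: H = {e, r^2, r^4, r^6, r^8, r^10, r^12, r^14, r^16, rs, r^3s, r^5s, r^7s, r^9s, r^11s, r^13s, r^15s, r^17s}, so |H| = 18.

18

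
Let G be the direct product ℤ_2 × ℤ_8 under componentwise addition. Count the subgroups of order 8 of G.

|G| = 16 and 8 | 16, so subgroups of order 8 are possible by Lagrange.
The subgroups of order 8 are: {(0,0), (0,1), (0,2), (0,3), (0,4), (0,5), (0,6), (0,7)}; {(0,0), (0,2), (0,4), (0,6), (1,0), (1,2), (1,4), (1,6)}; {(0,0), (0,2), (0,4), (0,6), (1,1), (1,3), (1,5), (1,7)}.
So G has 3 subgroups of order 8.

3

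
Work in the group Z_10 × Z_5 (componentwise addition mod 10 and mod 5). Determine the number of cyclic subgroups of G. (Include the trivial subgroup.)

Group the elements of G by the cyclic subgroup they generate; each cyclic subgroup of order d accounts for φ(d) elements.
Cyclic subgroups by order — order 1: 1; order 2: 1; order 5: 6; order 10: 6.
Total: 14.

14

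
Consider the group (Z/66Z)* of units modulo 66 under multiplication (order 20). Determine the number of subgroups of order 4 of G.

1

|G| = 20 and 4 | 20, so subgroups of order 4 are possible by Lagrange.
The subgroups of order 4 are: {1, 23, 43, 65}.
So G has 1 subgroup of order 4.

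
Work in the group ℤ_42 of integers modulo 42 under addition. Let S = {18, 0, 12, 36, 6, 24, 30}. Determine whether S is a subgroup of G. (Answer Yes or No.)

Yes

|S| = 7 divides |G| = 42, consistent with Lagrange.
S contains the identity, every element's inverse is in S, and S is closed under +: it is a subgroup.
In fact S = ⟨18⟩.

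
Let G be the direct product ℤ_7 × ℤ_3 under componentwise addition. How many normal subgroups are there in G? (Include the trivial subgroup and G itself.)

G is abelian, so every subgroup is normal.
G has 4 subgroups in total, hence 4 normal subgroups.

4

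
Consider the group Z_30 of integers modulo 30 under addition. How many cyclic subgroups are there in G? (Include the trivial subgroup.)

8

A cyclic subgroup of order d is generated by each of its φ(d) elements of order d, so the cyclic subgroups of order d number (#elements of order d)/φ(d).
Cyclic subgroups by order — order 1: 1; order 2: 1; order 3: 1; order 5: 1; order 6: 1; order 10: 1; order 15: 1; order 30: 1.
Total: 8.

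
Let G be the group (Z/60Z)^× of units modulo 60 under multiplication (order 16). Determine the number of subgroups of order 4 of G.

|G| = 16 and 4 | 16, so subgroups of order 4 are possible by Lagrange.
The subgroups of order 4 are: {1, 11, 19, 29}; {1, 11, 31, 41}; {1, 11, 49, 59}; {1, 13, 37, 49}; … (11 in all).
So G has 11 subgroups of order 4.

11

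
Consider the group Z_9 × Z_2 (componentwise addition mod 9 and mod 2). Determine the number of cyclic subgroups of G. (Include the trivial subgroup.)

6

A cyclic subgroup of order d is generated by each of its φ(d) elements of order d, so the cyclic subgroups of order d number (#elements of order d)/φ(d).
Cyclic subgroups by order — order 1: 1; order 2: 1; order 3: 1; order 6: 1; order 9: 1; order 18: 1.
Total: 6.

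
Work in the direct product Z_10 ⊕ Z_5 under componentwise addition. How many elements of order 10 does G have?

An element (a,b) has order lcm(ord(a), ord(b)); count pairs with lcm equal to 10.
Enumerating gives 24 such elements.

24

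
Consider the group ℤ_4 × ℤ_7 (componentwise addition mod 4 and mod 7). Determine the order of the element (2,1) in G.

14

The order of (2,1) in Z_4 × Z_7 is lcm(ord(2) in Z_4, ord(1) in Z_7).
ord(2) = 2 and ord(1) = 7, so |⟨(2,1)⟩| = lcm(2, 7) = 14.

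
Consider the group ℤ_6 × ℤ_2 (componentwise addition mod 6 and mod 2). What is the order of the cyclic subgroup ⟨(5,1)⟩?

6

The order of (5,1) in Z_6 × Z_2 is lcm(ord(5) in Z_6, ord(1) in Z_2).
ord(5) = 6 and ord(1) = 2, so |⟨(5,1)⟩| = lcm(6, 2) = 6.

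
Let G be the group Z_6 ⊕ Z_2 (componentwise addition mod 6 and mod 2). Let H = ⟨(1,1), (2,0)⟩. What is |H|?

|⟨(1,1)⟩| = 6 and |⟨(2,0)⟩| = 3, so |H| is a multiple of lcm(6, 3) = 6 and divides |G| = 12.
Closing under the operation: H = {(0,0), (1,1), (2,0), (3,1), (4,0), (5,1)}, so |H| = 6.

6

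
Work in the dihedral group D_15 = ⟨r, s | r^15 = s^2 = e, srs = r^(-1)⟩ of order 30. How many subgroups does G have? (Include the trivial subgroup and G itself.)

28

|G| = 30, so by Lagrange every subgroup order divides 30. Divisors: 1, 2, 3, 5, 6, 10, 15, 30.
Subgroups by order — order 1: 1; order 2: 15; order 3: 1; order 5: 1; order 6: 5; order 10: 3; order 15: 1; order 30: 1.
Total: 1 + 15 + 1 + 1 + 5 + 3 + 1 + 1 = 28.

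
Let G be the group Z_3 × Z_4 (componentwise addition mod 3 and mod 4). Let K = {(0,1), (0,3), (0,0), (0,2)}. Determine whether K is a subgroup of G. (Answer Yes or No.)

|K| = 4 divides |G| = 12, consistent with Lagrange.
K contains the identity, every element's inverse is in K, and K is closed under +: it is a subgroup.
In fact K = ⟨(0,1)⟩.

Yes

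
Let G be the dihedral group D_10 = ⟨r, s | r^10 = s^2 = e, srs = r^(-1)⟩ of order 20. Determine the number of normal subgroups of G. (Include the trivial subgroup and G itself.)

7

G has 22 subgroups. Checking conjugation-invariance by order — order 1: 1/1 normal; order 2: 1/11 normal; order 4: 0/5 normal; order 5: 1/1 normal; order 10: 3/3 normal; order 20: 1/1 normal.
Total normal subgroups: 7.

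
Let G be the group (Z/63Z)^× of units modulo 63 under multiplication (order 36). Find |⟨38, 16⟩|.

|⟨38⟩| = 6 and |⟨16⟩| = 3, so |H| is a multiple of lcm(6, 3) = 6 and divides |G| = 36.
Closing under the operation: H = {1, 4, 5, 16, 17, 20, 22, 25, 26, 37, 38, 41, 43, 46, 47, 58, 59, 62}, so |H| = 18.

18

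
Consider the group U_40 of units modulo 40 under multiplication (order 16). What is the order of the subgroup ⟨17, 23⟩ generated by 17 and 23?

8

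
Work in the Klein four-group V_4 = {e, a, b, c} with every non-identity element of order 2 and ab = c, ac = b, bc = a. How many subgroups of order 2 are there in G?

3

|G| = 4 and 2 | 4, so subgroups of order 2 are possible by Lagrange.
The subgroups of order 2 are: {e, a}; {e, b}; {e, c}.
So G has 3 subgroups of order 2.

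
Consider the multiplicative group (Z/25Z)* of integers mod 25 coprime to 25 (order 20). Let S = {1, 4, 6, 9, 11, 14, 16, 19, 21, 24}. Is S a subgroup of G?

|S| = 10 divides |G| = 20, consistent with Lagrange.
S contains the identity, every element's inverse is in S, and S is closed under ·: it is a subgroup.
In fact S = ⟨4⟩.

Yes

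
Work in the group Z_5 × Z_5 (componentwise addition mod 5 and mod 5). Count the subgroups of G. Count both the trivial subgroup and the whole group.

8

|G| = 25, so by Lagrange every subgroup order divides 25. Divisors: 1, 5, 25.
Subgroups by order — order 1: 1; order 5: 6; order 25: 1.
Total: 1 + 6 + 1 = 8.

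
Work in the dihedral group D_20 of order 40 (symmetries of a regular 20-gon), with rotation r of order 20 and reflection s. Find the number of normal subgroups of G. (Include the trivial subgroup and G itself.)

G has 48 subgroups. Checking conjugation-invariance by order — order 1: 1/1 normal; order 2: 1/21 normal; order 4: 1/11 normal; order 5: 1/1 normal; order 8: 0/5 normal; order 10: 1/5 normal; order 20: 3/3 normal; order 40: 1/1 normal.
Total normal subgroups: 9.

9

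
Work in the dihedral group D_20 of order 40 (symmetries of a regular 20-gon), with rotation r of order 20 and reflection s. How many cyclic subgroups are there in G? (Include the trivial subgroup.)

A cyclic subgroup of order d is generated by each of its φ(d) elements of order d, so the cyclic subgroups of order d number (#elements of order d)/φ(d).
Cyclic subgroups by order — order 1: 1; order 2: 21; order 4: 1; order 5: 1; order 10: 1; order 20: 1.
Total: 26.

26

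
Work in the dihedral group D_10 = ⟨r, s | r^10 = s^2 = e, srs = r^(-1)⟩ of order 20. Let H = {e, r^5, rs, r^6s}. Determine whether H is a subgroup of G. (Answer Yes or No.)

Yes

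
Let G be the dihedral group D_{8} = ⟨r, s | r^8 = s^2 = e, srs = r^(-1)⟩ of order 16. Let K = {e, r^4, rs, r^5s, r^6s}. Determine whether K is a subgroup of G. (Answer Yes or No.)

|K| = 5 does not divide |G| = 16, so by Lagrange K is not a subgroup.

No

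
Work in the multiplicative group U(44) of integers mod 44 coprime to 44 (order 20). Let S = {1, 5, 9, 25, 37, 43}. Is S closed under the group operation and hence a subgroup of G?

|S| = 6 does not divide |G| = 20, so by Lagrange S is not a subgroup.

No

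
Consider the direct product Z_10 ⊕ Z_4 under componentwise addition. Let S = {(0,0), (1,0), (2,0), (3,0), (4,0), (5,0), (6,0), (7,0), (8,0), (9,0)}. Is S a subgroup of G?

|S| = 10 divides |G| = 40, consistent with Lagrange.
S contains the identity, every element's inverse is in S, and S is closed under +: it is a subgroup.
In fact S = ⟨(9,0)⟩.

Yes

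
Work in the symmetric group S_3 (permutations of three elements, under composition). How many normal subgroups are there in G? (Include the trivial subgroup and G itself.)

G has 6 subgroups. Checking conjugation-invariance by order — order 1: 1/1 normal; order 2: 0/3 normal; order 3: 1/1 normal; order 6: 1/1 normal.
Total normal subgroups: 3.

3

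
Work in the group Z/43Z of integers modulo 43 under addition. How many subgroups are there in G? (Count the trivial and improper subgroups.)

Subgroups of the cyclic group Z/43Z correspond bijectively to divisors of 43.
Divisors of 43: 1, 43.
So Z/43Z has 2 subgroups.

2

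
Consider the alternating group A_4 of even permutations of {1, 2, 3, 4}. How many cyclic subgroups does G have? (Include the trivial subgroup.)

A cyclic subgroup of order d is generated by each of its φ(d) elements of order d, so the cyclic subgroups of order d number (#elements of order d)/φ(d).
Cyclic subgroups by order — order 1: 1; order 2: 3; order 3: 4.
Total: 8.

8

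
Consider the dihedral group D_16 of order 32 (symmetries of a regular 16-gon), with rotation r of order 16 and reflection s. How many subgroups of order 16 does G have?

3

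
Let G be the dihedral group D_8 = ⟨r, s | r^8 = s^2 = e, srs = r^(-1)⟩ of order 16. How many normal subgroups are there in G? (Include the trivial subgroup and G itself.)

G has 19 subgroups. Checking conjugation-invariance by order — order 1: 1/1 normal; order 2: 1/9 normal; order 4: 1/5 normal; order 8: 3/3 normal; order 16: 1/1 normal.
Total normal subgroups: 7.

7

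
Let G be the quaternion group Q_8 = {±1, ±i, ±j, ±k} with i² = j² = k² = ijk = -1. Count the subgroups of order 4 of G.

3

|G| = 8 and 4 | 8, so subgroups of order 4 are possible by Lagrange.
The subgroups of order 4 are: {1, -1, i, -i}; {1, -1, j, -j}; {1, -1, k, -k}.
So G has 3 subgroups of order 4.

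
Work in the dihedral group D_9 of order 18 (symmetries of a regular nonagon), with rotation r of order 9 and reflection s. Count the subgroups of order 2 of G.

9

|G| = 18 and 2 | 18, so subgroups of order 2 are possible by Lagrange.
The subgroups of order 2 are: {e, r^2s}; {e, r^3s}; {e, r^4s}; {e, r^5s}; … (9 in all).
So G has 9 subgroups of order 2.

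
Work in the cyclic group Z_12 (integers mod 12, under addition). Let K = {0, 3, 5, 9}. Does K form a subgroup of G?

No

5 ∈ K but its inverse 7 ∉ K, so K is not a subgroup.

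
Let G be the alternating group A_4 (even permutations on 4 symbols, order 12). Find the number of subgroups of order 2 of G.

|G| = 12 and 2 | 12, so subgroups of order 2 are possible by Lagrange.
The subgroups of order 2 are: {e, (1 2)(3 4)}; {e, (1 3)(2 4)}; {e, (1 4)(2 3)}.
So G has 3 subgroups of order 2.

3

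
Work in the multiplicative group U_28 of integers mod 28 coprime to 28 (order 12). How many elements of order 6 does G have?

The elements of order 6 are: 3, 5, 11, 17, 19, 23.
That's 6.

6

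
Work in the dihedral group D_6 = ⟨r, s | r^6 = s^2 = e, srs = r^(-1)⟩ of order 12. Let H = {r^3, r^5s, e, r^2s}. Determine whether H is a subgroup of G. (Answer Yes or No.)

Yes

|H| = 4 divides |G| = 12, consistent with Lagrange.
H contains the identity, every element's inverse is in H, and H is closed under ·: it is a subgroup.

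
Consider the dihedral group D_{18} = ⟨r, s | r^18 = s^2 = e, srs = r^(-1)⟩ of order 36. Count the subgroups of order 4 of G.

|G| = 36 and 4 | 36, so subgroups of order 4 are possible by Lagrange.
The subgroups of order 4 are: {e, r^9, rs, r^10s}; {e, r^9, r^2s, r^11s}; {e, r^9, r^3s, r^12s}; {e, r^9, r^4s, r^13s}; … (9 in all).
So G has 9 subgroups of order 4.

9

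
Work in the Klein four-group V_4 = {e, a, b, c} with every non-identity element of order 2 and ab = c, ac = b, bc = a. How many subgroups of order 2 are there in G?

|G| = 4 and 2 | 4, so subgroups of order 2 are possible by Lagrange.
The subgroups of order 2 are: {e, a}; {e, b}; {e, c}.
So G has 3 subgroups of order 2.

3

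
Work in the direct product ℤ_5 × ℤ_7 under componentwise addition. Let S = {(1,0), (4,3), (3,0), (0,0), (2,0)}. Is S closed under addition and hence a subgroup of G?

(4,3) ∈ S but its inverse (1,4) ∉ S, so S is not a subgroup.

No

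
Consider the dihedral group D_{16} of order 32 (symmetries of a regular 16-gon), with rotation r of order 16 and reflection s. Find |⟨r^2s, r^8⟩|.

|⟨r^2s⟩| = 2 and |⟨r^8⟩| = 2, so |H| is a multiple of lcm(2, 2) = 2 and divides |G| = 32.
Closing under the operation: H = {e, r^8, r^2s, r^10s}, so |H| = 4.

4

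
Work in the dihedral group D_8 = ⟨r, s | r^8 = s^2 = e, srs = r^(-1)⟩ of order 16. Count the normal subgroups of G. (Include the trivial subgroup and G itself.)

7

G has 19 subgroups. Checking conjugation-invariance by order — order 1: 1/1 normal; order 2: 1/9 normal; order 4: 1/5 normal; order 8: 3/3 normal; order 16: 1/1 normal.
Total normal subgroups: 7.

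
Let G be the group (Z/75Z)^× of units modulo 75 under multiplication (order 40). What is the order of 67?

20

Compute successive powers of 67 mod 75: 67, 64, 13, 46, 7, 19, 73, 16, …; 67^20 ≡ 1 (mod 75).
So |⟨67⟩| = 20.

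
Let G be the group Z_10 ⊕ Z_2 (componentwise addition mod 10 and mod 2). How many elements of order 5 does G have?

4

An element (a,b) has order lcm(ord(a), ord(b)); count pairs with lcm equal to 5.
Enumerating gives 4 such elements.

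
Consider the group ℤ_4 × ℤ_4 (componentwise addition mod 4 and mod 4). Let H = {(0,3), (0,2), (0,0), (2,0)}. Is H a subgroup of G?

No

(0,3) ∈ H but its inverse (0,1) ∉ H, so H is not a subgroup.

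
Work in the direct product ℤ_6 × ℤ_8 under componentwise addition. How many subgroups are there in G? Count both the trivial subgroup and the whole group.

22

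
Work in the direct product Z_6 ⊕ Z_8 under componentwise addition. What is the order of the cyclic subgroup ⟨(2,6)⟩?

The order of (2,6) in Z_6 × Z_8 is lcm(ord(2) in Z_6, ord(6) in Z_8).
ord(2) = 3 and ord(6) = 4, so |⟨(2,6)⟩| = lcm(3, 4) = 12.

12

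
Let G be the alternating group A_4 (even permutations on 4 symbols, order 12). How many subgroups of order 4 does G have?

1

|G| = 12 and 4 | 12, so subgroups of order 4 are possible by Lagrange.
The subgroups of order 4 are: {e, (1 2)(3 4), (1 3)(2 4), (1 4)(2 3)}.
So G has 1 subgroup of order 4.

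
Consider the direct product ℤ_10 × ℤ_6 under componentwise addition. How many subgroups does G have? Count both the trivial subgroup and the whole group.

20

|G| = 60, so by Lagrange every subgroup order divides 60. Divisors: 1, 2, 3, 4, 5, 6, 10, 12, 15, 20, 30, 60.
Subgroups by order — order 1: 1; order 2: 3; order 3: 1; order 4: 1; order 5: 1; order 6: 3; order 10: 3; order 12: 1; order 15: 1; order 20: 1; order 30: 3; order 60: 1.
Total: 1 + 3 + 1 + 1 + 1 + 3 + 3 + 1 + 1 + 1 + 3 + 1 = 20.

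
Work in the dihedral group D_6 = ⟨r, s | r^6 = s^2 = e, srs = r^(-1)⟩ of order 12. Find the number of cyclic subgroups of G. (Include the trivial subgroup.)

10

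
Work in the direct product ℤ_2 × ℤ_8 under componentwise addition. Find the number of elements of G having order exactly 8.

An element (a,b) has order lcm(ord(a), ord(b)); count pairs with lcm equal to 8.
Enumerating gives 8 such elements.

8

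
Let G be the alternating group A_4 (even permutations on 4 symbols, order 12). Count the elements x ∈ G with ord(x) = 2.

3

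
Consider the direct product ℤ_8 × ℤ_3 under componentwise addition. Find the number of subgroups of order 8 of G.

1

|G| = 24 and 8 | 24, so subgroups of order 8 are possible by Lagrange.
The subgroups of order 8 are: {(0,0), (1,0), (2,0), (3,0), (4,0), (5,0), (6,0), (7,0)}.
So G has 1 subgroup of order 8.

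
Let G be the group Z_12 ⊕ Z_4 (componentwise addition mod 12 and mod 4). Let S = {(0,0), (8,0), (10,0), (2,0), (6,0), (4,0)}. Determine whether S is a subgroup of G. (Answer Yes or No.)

Yes

|S| = 6 divides |G| = 48, consistent with Lagrange.
S contains the identity, every element's inverse is in S, and S is closed under +: it is a subgroup.
In fact S = ⟨(10,0)⟩.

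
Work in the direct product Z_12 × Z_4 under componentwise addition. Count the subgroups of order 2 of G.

|G| = 48 and 2 | 48, so subgroups of order 2 are possible by Lagrange.
The subgroups of order 2 are: {(0,0), (0,2)}; {(0,0), (6,0)}; {(0,0), (6,2)}.
So G has 3 subgroups of order 2.

3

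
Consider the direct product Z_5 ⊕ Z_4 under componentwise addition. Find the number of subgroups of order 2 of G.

1

|G| = 20 and 2 | 20, so subgroups of order 2 are possible by Lagrange.
The subgroups of order 2 are: {(0,0), (0,2)}.
So G has 1 subgroup of order 2.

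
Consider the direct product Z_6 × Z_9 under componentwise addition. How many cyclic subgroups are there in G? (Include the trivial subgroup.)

16

A cyclic subgroup of order d is generated by each of its φ(d) elements of order d, so the cyclic subgroups of order d number (#elements of order d)/φ(d).
Cyclic subgroups by order — order 1: 1; order 2: 1; order 3: 4; order 6: 4; order 9: 3; order 18: 3.
Total: 16.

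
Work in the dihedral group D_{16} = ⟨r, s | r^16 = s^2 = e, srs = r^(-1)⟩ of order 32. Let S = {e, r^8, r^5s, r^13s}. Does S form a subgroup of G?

Yes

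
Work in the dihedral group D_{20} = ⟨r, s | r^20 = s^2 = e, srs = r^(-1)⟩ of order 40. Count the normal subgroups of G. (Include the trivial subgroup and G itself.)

9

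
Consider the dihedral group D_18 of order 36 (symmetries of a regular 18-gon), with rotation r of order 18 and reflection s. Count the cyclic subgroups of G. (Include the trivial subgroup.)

Group the elements of G by the cyclic subgroup they generate; each cyclic subgroup of order d accounts for φ(d) elements.
Cyclic subgroups by order — order 1: 1; order 2: 19; order 3: 1; order 6: 1; order 9: 1; order 18: 1.
Total: 24.

24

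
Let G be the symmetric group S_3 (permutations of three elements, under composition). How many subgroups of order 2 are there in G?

|G| = 6 and 2 | 6, so subgroups of order 2 are possible by Lagrange.
The subgroups of order 2 are: {e, (1 2)}; {e, (1 3)}; {e, (2 3)}.
So G has 3 subgroups of order 2.

3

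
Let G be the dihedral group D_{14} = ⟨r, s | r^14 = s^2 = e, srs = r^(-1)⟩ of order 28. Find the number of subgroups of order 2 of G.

|G| = 28 and 2 | 28, so subgroups of order 2 are possible by Lagrange.
The subgroups of order 2 are: {e, r^10s}; {e, r^11s}; {e, r^12s}; {e, r^13s}; … (15 in all).
So G has 15 subgroups of order 2.

15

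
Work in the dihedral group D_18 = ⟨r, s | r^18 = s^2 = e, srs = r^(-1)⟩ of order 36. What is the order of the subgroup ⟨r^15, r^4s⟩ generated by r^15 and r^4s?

|⟨r^15⟩| = 6 and |⟨r^4s⟩| = 2, so |H| is a multiple of lcm(6, 2) = 6 and divides |G| = 36.
Closing under the operation: H = {e, r^3, r^6, r^9, r^12, r^15, rs, r^4s, r^7s, r^10s, r^13s, r^16s}, so |H| = 12.

12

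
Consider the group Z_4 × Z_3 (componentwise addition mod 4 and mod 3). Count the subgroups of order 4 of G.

|G| = 12 and 4 | 12, so subgroups of order 4 are possible by Lagrange.
The subgroups of order 4 are: {(0,0), (1,0), (2,0), (3,0)}.
So G has 1 subgroup of order 4.

1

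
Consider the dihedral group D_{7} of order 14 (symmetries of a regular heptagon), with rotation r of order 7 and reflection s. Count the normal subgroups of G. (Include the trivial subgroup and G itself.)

3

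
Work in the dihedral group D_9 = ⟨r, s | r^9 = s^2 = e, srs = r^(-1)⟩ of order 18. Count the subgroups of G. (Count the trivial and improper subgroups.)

|G| = 18, so by Lagrange every subgroup order divides 18. Divisors: 1, 2, 3, 6, 9, 18.
Subgroups by order — order 1: 1; order 2: 9; order 3: 1; order 6: 3; order 9: 1; order 18: 1.
Total: 1 + 9 + 1 + 3 + 1 + 1 = 16.

16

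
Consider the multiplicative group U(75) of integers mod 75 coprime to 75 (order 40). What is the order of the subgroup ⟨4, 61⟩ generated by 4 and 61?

10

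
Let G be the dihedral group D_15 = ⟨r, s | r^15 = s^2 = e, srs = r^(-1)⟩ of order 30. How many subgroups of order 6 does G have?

5

|G| = 30 and 6 | 30, so subgroups of order 6 are possible by Lagrange.
The subgroups of order 6 are: {e, r^5, r^10, s, r^5s, r^10s}; {e, r^5, r^10, rs, r^6s, r^11s}; {e, r^5, r^10, r^2s, r^7s, r^12s}; {e, r^5, r^10, r^3s, r^8s, r^13s}; … (5 in all).
So G has 5 subgroups of order 6.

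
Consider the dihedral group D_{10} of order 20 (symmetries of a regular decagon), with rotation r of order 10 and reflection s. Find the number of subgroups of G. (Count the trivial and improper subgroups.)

22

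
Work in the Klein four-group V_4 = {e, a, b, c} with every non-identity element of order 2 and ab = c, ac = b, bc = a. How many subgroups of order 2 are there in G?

3

|G| = 4 and 2 | 4, so subgroups of order 2 are possible by Lagrange.
The subgroups of order 2 are: {e, a}; {e, b}; {e, c}.
So G has 3 subgroups of order 2.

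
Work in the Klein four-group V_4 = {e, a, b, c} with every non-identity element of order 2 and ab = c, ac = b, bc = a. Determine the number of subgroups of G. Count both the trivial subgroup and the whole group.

5

|G| = 4, so by Lagrange every subgroup order divides 4. Divisors: 1, 2, 4.
Subgroups by order — order 1: 1; order 2: 3; order 4: 1.
Total: 1 + 3 + 1 = 5.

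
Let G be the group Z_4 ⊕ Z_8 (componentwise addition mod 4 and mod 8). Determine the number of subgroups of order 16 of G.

3

|G| = 32 and 16 | 32, so subgroups of order 16 are possible by Lagrange.
The subgroups of order 16 are: {(0,0), (0,1), (0,2), (0,3), (0,4), (0,5), (0,6), (0,7), (2,0), (2,1), (2,2), (2,3), (2,4), (2,5), (2,6), (2,7)}; {(0,0), (0,2), (0,4), (0,6), (1,0), (1,2), (1,4), (1,6), (2,0), (2,2), (2,4), (2,6), (3,0), (3,2), (3,4), (3,6)}; {(0,0), (0,2), (0,4), (0,6), (1,1), (1,3), (1,5), (1,7), (2,0), (2,2), (2,4), (2,6), (3,1), (3,3), (3,5), (3,7)}.
So G has 3 subgroups of order 16.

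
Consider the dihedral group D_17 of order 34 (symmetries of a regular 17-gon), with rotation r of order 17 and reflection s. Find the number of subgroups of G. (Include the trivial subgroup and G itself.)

|G| = 34, so by Lagrange every subgroup order divides 34. Divisors: 1, 2, 17, 34.
Subgroups by order — order 1: 1; order 2: 17; order 17: 1; order 34: 1.
Total: 1 + 17 + 1 + 1 = 20.

20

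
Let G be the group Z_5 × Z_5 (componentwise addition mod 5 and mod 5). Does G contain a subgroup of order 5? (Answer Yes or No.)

5 | 25. A subgroup of order 5 is {(0,0), (0,1), (0,2), (0,3), (0,4)}.

Yes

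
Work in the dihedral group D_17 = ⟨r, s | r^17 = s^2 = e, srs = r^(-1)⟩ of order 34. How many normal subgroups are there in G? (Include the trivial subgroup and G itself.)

G has 20 subgroups. Checking conjugation-invariance by order — order 1: 1/1 normal; order 2: 0/17 normal; order 17: 1/1 normal; order 34: 1/1 normal.
Total normal subgroups: 3.

3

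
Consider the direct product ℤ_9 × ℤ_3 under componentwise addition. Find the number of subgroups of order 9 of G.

|G| = 27 and 9 | 27, so subgroups of order 9 are possible by Lagrange.
The subgroups of order 9 are: {(0,0), (0,1), (0,2), (3,0), (3,1), (3,2), (6,0), (6,1), (6,2)}; {(0,0), (1,0), (2,0), (3,0), (4,0), (5,0), (6,0), (7,0), (8,0)}; {(0,0), (1,1), (2,2), (3,0), (4,1), (5,2), (6,0), (7,1), (8,2)}; {(0,0), (1,2), (2,1), (3,0), (4,2), (5,1), (6,0), (7,2), (8,1)}.
So G has 4 subgroups of order 9.

4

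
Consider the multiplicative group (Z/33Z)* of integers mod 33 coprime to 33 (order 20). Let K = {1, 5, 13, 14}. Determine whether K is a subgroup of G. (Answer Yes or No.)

13 ∈ K but its inverse 28 ∉ K, so K is not a subgroup.

No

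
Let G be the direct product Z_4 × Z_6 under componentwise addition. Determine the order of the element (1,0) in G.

The order of (1,0) in Z_4 × Z_6 is lcm(ord(1) in Z_4, ord(0) in Z_6).
ord(1) = 4 and ord(0) = 1, so |⟨(1,0)⟩| = lcm(4, 1) = 4.

4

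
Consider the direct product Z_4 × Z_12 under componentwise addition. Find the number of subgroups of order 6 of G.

|G| = 48 and 6 | 48, so subgroups of order 6 are possible by Lagrange.
The subgroups of order 6 are: {(0,0), (0,2), (0,4), (0,6), (0,8), (0,10)}; {(0,0), (0,4), (0,8), (2,0), (2,4), (2,8)}; {(0,0), (0,4), (0,8), (2,2), (2,6), (2,10)}.
So G has 3 subgroups of order 6.

3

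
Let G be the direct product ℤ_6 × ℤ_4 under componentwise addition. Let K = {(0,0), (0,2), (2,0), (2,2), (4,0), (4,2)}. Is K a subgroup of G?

|K| = 6 divides |G| = 24, consistent with Lagrange.
K contains the identity, every element's inverse is in K, and K is closed under +: it is a subgroup.
In fact K = ⟨(2,2)⟩.

Yes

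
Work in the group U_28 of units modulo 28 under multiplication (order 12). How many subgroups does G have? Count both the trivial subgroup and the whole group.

10

|G| = 12, so by Lagrange every subgroup order divides 12. Divisors: 1, 2, 3, 4, 6, 12.
Subgroups by order — order 1: 1; order 2: 3; order 3: 1; order 4: 1; order 6: 3; order 12: 1.
Total: 1 + 3 + 1 + 1 + 3 + 1 = 10.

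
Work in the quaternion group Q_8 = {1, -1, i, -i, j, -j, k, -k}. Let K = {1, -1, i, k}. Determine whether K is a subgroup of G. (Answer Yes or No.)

No

k ∈ K but its inverse -k ∉ K, so K is not a subgroup.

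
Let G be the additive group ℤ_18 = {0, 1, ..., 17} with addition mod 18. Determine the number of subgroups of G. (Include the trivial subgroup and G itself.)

6

A cyclic group of order 18 has exactly one subgroup for each divisor of 18.
Divisors of 18: 1, 2, 3, 6, 9, 18.
So ℤ_18 has 6 subgroups.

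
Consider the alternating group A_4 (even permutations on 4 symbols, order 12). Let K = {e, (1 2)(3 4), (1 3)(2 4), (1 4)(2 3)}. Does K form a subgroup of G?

Yes

|K| = 4 divides |G| = 12, consistent with Lagrange.
K contains the identity, every element's inverse is in K, and K is closed under ∘: it is a subgroup.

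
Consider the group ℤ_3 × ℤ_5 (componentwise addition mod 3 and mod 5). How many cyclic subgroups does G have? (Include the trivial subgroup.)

4

Group the elements of G by the cyclic subgroup they generate; each cyclic subgroup of order d accounts for φ(d) elements.
Cyclic subgroups by order — order 1: 1; order 3: 1; order 5: 1; order 15: 1.
Total: 4.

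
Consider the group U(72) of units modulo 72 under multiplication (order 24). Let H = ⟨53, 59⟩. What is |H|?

|⟨53⟩| = 2 and |⟨59⟩| = 6, so |H| is a multiple of lcm(2, 6) = 6 and divides |G| = 24.
Closing under the operation: H = {1, 5, 7, 11, 25, 29, 31, 35, 49, 53, 55, 59}, so |H| = 12.

12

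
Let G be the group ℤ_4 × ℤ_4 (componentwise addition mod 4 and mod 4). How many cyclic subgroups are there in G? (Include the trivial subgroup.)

10

Group the elements of G by the cyclic subgroup they generate; each cyclic subgroup of order d accounts for φ(d) elements.
Cyclic subgroups by order — order 1: 1; order 2: 3; order 4: 6.
Total: 10.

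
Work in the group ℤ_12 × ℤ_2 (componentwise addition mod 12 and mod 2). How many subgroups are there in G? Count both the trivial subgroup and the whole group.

16

|G| = 24, so by Lagrange every subgroup order divides 24. Divisors: 1, 2, 3, 4, 6, 8, 12, 24.
Subgroups by order — order 1: 1; order 2: 3; order 3: 1; order 4: 3; order 6: 3; order 8: 1; order 12: 3; order 24: 1.
Total: 1 + 3 + 1 + 3 + 3 + 1 + 3 + 1 = 16.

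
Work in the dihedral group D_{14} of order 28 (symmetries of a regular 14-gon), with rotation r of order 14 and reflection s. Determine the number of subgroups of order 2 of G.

|G| = 28 and 2 | 28, so subgroups of order 2 are possible by Lagrange.
The subgroups of order 2 are: {e, r^10s}; {e, r^11s}; {e, r^12s}; {e, r^13s}; … (15 in all).
So G has 15 subgroups of order 2.

15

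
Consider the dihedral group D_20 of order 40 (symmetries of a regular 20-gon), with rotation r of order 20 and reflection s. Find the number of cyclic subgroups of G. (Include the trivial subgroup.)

Group the elements of G by the cyclic subgroup they generate; each cyclic subgroup of order d accounts for φ(d) elements.
Cyclic subgroups by order — order 1: 1; order 2: 21; order 4: 1; order 5: 1; order 10: 1; order 20: 1.
Total: 26.

26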